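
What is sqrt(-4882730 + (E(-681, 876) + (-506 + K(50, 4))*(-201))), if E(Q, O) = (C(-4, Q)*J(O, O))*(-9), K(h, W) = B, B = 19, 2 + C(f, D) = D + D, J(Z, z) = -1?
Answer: I*sqrt(4797119) ≈ 2190.2*I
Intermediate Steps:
C(f, D) = -2 + 2*D (C(f, D) = -2 + (D + D) = -2 + 2*D)
K(h, W) = 19
E(Q, O) = -18 + 18*Q (E(Q, O) = ((-2 + 2*Q)*(-1))*(-9) = (2 - 2*Q)*(-9) = -18 + 18*Q)
sqrt(-4882730 + (E(-681, 876) + (-506 + K(50, 4))*(-201))) = sqrt(-4882730 + ((-18 + 18*(-681)) + (-506 + 19)*(-201))) = sqrt(-4882730 + ((-18 - 12258) - 487*(-201))) = sqrt(-4882730 + (-12276 + 97887)) = sqrt(-4882730 + 85611) = sqrt(-4797119) = I*sqrt(4797119)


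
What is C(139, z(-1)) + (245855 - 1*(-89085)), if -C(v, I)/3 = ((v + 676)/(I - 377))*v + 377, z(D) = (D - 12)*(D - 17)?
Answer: 48074542/143 ≈ 3.3619e+5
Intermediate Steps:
z(D) = (-17 + D)*(-12 + D) (z(D) = (-12 + D)*(-17 + D) = (-17 + D)*(-12 + D))
C(v, I) = -1131 - 3*v*(676 + v)/(-377 + I) (C(v, I) = -3*(((v + 676)/(I - 377))*v + 377) = -3*(((676 + v)/(-377 + I))*v + 377) = -3*(v*(676 + v)/(-377 + I) + 377) = -3*(377 + v*(676 + v)/(-377 + I)) = -1131 - 3*v*(676 + v)/(-377 + I))
C(139, z(-1)) + (245855 - 1*(-89085)) = 3*(142129 - 1*139² - 676*139 - 377*(204 + (-1)² - 29*(-1)))/(-377 + (204 + (-1)² - 29*(-1))) + (245855 - 1*(-89085)) = 3*(142129 - 1*19321 - 93964 - 377*(204 + 1 + 29))/(-377 + (204 + 1 + 29)) + (245855 + 89085) = 3*(142129 - 19321 - 93964 - 377*234)/(-377 + 234) + 334940 = 3*(142129 - 19321 - 93964 - 88218)/(-143) + 334940 = 3*(-1/143)*(-59374) + 334940 = 178122/143 + 334940 = 48074542/143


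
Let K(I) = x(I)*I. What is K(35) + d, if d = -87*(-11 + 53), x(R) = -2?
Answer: -3724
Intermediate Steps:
d = -3654 (d = -87*42 = -3654)
K(I) = -2*I
K(35) + d = -2*35 - 3654 = -70 - 3654 = -3724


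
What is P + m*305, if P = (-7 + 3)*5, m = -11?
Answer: -3375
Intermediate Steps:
P = -20 (P = -4*5 = -20)
P + m*305 = -20 - 11*305 = -20 - 3355 = -3375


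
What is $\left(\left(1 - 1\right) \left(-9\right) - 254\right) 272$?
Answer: $-69088$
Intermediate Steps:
$\left(\left(1 - 1\right) \left(-9\right) - 254\right) 272 = \left(0 \left(-9\right) - 254\right) 272 = \left(0 - 254\right) 272 = \left(-254\right) 272 = -69088$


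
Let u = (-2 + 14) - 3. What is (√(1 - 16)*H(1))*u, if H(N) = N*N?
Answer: 9*I*√15 ≈ 34.857*I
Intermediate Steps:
H(N) = N²
u = 9 (u = 12 - 3 = 9)
(√(1 - 16)*H(1))*u = (√(1 - 16)*1²)*9 = (√(-15)*1)*9 = ((I*√15)*1)*9 = (I*√15)*9 = 9*I*√15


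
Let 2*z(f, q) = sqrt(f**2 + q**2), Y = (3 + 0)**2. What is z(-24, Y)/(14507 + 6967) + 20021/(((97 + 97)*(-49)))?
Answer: -20021/9506 + sqrt(73)/14316 ≈ -2.1055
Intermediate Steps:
Y = 9 (Y = 3**2 = 9)
z(f, q) = sqrt(f**2 + q**2)/2
z(-24, Y)/(14507 + 6967) + 20021/(((97 + 97)*(-49))) = (sqrt((-24)**2 + 9**2)/2)/(14507 + 6967) + 20021/(((97 + 97)*(-49))) = (sqrt(576 + 81)/2)/21474 + 20021/((194*(-49))) = (sqrt(657)/2)*(1/21474) + 20021/(-9506) = ((3*sqrt(73))/2)*(1/21474) + 20021*(-1/9506) = (3*sqrt(73)/2)*(1/21474) - 20021/9506 = sqrt(73)/14316 - 20021/9506 = -20021/9506 + sqrt(73)/14316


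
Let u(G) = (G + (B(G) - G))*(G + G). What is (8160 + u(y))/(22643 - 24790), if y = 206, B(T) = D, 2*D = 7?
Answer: -9602/2147 ≈ -4.4723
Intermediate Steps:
D = 7/2 (D = (½)*7 = 7/2 ≈ 3.5000)
B(T) = 7/2
u(G) = 7*G (u(G) = (G + (7/2 - G))*(G + G) = 7*(2*G)/2 = 7*G)
(8160 + u(y))/(22643 - 24790) = (8160 + 7*206)/(22643 - 24790) = (8160 + 1442)/(-2147) = 9602*(-1/2147) = -9602/2147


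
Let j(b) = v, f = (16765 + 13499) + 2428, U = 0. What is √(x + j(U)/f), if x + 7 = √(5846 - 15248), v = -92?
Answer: √(-467773482 + 66797929*I*√9402)/8173 ≈ 6.7162 + 7.2187*I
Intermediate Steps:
f = 32692 (f = 30264 + 2428 = 32692)
j(b) = -92
x = -7 + I*√9402 (x = -7 + √(5846 - 15248) = -7 + √(-9402) = -7 + I*√9402 ≈ -7.0 + 96.964*I)
√(x + j(U)/f) = √((-7 + I*√9402) - 92/32692) = √((-7 + I*√9402) - 92*1/32692) = √((-7 + I*√9402) - 23/8173) = √(-57234/8173 + I*√9402)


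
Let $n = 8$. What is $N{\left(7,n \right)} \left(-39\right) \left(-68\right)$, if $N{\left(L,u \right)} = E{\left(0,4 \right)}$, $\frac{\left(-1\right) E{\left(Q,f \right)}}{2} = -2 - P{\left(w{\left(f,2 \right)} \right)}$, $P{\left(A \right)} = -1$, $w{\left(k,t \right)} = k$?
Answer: $5304$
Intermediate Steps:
$E{\left(Q,f \right)} = 2$ ($E{\left(Q,f \right)} = - 2 \left(-2 - -1\right) = - 2 \left(-2 + 1\right) = \left(-2\right) \left(-1\right) = 2$)
$N{\left(L,u \right)} = 2$
$N{\left(7,n \right)} \left(-39\right) \left(-68\right) = 2 \left(-39\right) \left(-68\right) = \left(-78\right) \left(-68\right) = 5304$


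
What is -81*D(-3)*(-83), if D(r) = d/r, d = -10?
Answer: 22410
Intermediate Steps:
D(r) = -10/r
-81*D(-3)*(-83) = -(-810)/(-3)*(-83) = -(-810)*(-1)/3*(-83) = -81*10/3*(-83) = -270*(-83) = 22410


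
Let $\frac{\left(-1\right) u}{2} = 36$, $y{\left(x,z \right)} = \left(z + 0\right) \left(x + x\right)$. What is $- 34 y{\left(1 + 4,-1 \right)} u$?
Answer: $-24480$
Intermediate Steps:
$y{\left(x,z \right)} = 2 x z$ ($y{\left(x,z \right)} = z 2 x = 2 x z$)
$u = -72$ ($u = \left(-2\right) 36 = -72$)
$- 34 y{\left(1 + 4,-1 \right)} u = - 34 \cdot 2 \left(1 + 4\right) \left(-1\right) \left(-72\right) = - 34 \cdot 2 \cdot 5 \left(-1\right) \left(-72\right) = \left(-34\right) \left(-10\right) \left(-72\right) = 340 \left(-72\right) = -24480$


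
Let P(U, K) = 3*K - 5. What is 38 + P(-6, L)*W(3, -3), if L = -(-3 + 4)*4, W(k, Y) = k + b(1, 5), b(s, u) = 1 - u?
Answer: 55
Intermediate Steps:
W(k, Y) = -4 + k (W(k, Y) = k + (1 - 1*5) = k + (1 - 5) = k - 4 = -4 + k)
L = -4 (L = -1*1*4 = -1*4 = -4)
P(U, K) = -5 + 3*K
38 + P(-6, L)*W(3, -3) = 38 + (-5 + 3*(-4))*(-4 + 3) = 38 + (-5 - 12)*(-1) = 38 - 17*(-1) = 38 + 17 = 55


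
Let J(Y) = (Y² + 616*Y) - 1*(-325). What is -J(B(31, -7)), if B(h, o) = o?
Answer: 3938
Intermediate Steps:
J(Y) = 325 + Y² + 616*Y (J(Y) = (Y² + 616*Y) + 325 = 325 + Y² + 616*Y)
-J(B(31, -7)) = -(325 + (-7)² + 616*(-7)) = -(325 + 49 - 4312) = -1*(-3938) = 3938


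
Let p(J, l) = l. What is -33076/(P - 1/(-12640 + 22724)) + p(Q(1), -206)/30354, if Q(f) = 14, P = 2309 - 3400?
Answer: 1686992961511/55657322055 ≈ 30.310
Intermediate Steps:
P = -1091
-33076/(P - 1/(-12640 + 22724)) + p(Q(1), -206)/30354 = -33076/(-1091 - 1/(-12640 + 22724)) - 206/30354 = -33076/(-1091 - 1/10084) - 206*1/30354 = -33076/(-1091 - 1*1/10084) - 103/15177 = -33076/(-1091 - 1/10084) - 103/15177 = -33076/(-11001645/10084) - 103/15177 = -33076*(-10084/11001645) - 103/15177 = 333538384/11001645 - 103/15177 = 1686992961511/55657322055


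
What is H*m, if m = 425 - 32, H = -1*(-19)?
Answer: 7467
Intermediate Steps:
H = 19
m = 393
H*m = 19*393 = 7467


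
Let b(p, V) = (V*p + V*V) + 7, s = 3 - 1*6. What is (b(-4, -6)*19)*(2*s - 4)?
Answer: -12730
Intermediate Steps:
s = -3 (s = 3 - 6 = -3)
b(p, V) = 7 + V² + V*p (b(p, V) = (V*p + V²) + 7 = (V² + V*p) + 7 = 7 + V² + V*p)
(b(-4, -6)*19)*(2*s - 4) = ((7 + (-6)² - 6*(-4))*19)*(2*(-3) - 4) = ((7 + 36 + 24)*19)*(-6 - 4) = (67*19)*(-10) = 1273*(-10) = -12730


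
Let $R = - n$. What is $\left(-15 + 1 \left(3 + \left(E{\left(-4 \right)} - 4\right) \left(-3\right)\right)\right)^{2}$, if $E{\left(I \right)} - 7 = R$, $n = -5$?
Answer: $1296$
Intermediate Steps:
$R = 5$ ($R = \left(-1\right) \left(-5\right) = 5$)
$E{\left(I \right)} = 12$ ($E{\left(I \right)} = 7 + 5 = 12$)
$\left(-15 + 1 \left(3 + \left(E{\left(-4 \right)} - 4\right) \left(-3\right)\right)\right)^{2} = \left(-15 + 1 \left(3 + \left(12 - 4\right) \left(-3\right)\right)\right)^{2} = \left(-15 + 1 \left(3 + 8 \left(-3\right)\right)\right)^{2} = \left(-15 + 1 \left(3 - 24\right)\right)^{2} = \left(-15 + 1 \left(-21\right)\right)^{2} = \left(-15 - 21\right)^{2} = \left(-36\right)^{2} = 1296$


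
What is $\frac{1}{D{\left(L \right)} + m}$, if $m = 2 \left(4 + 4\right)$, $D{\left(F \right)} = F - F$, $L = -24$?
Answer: $\frac{1}{16} \approx 0.0625$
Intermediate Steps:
$D{\left(F \right)} = 0$
$m = 16$ ($m = 2 \cdot 8 = 16$)
$\frac{1}{D{\left(L \right)} + m} = \frac{1}{0 + 16} = \frac{1}{16}$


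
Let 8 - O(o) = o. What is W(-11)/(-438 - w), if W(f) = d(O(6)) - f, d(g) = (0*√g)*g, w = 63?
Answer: -11/501 ≈ -0.021956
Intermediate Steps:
O(o) = 8 - o
d(g) = 0 (d(g) = 0*g = 0)
W(f) = -f (W(f) = 0 - f = -f)
W(-11)/(-438 - w) = (-1*(-11))/(-438 - 1*63) = 11/(-438 - 63) = 11/(-501) = 11*(-1/501) = -11/501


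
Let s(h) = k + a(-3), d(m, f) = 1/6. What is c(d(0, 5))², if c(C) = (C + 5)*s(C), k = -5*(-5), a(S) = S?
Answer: 116281/9 ≈ 12920.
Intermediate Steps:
k = 25
d(m, f) = ⅙
s(h) = 22 (s(h) = 25 - 3 = 22)
c(C) = 110 + 22*C (c(C) = (C + 5)*22 = (5 + C)*22 = 110 + 22*C)
c(d(0, 5))² = (110 + 22*(⅙))² = (110 + 11/3)² = (341/3)² = 116281/9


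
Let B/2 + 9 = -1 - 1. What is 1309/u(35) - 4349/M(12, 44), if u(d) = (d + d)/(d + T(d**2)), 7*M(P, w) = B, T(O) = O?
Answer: 548807/22 ≈ 24946.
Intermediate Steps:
B = -22 (B = -18 + 2*(-1 - 1) = -18 + 2*(-2) = -18 - 4 = -22)
M(P, w) = -22/7 (M(P, w) = (1/7)*(-22) = -22/7)
u(d) = 2*d/(d + d**2) (u(d) = (d + d)/(d + d**2) = (2*d)/(d + d**2) = 2*d/(d + d**2))
1309/u(35) - 4349/M(12, 44) = 1309/((2/(1 + 35))) - 4349/(-22/7) = 1309/((2/36)) - 4349*(-7/22) = 1309/((2*(1/36))) + 30443/22 = 1309/(1/18) + 30443/22 = 1309*18 + 30443/22 = 23562 + 30443/22 = 548807/22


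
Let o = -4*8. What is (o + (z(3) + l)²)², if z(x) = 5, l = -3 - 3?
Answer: 961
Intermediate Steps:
l = -6
o = -32
(o + (z(3) + l)²)² = (-32 + (5 - 6)²)² = (-32 + (-1)²)² = (-32 + 1)² = (-31)² = 961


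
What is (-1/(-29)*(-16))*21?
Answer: -336/29 ≈ -11.586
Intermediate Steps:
(-1/(-29)*(-16))*21 = (-1*(-1/29)*(-16))*21 = ((1/29)*(-16))*21 = -16/29*21 = -336/29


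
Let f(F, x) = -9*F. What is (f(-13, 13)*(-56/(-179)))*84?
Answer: 550368/179 ≈ 3074.7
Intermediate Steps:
(f(-13, 13)*(-56/(-179)))*84 = ((-9*(-13))*(-56/(-179)))*84 = (117*(-56*(-1/179)))*84 = (117*(56/179))*84 = (6552/179)*84 = 550368/179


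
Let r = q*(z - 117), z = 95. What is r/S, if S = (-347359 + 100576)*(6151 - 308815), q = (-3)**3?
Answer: 33/4149573884 ≈ 7.9526e-9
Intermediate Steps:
q = -27
S = 74692329912 (S = -246783*(-302664) = 74692329912)
r = 594 (r = -27*(95 - 117) = -27*(-22) = 594)
r/S = 594/74692329912 = 594*(1/74692329912) = 33/4149573884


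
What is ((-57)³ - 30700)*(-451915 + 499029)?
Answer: -10171582802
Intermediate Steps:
((-57)³ - 30700)*(-451915 + 499029) = (-185193 - 30700)*47114 = -215893*47114 = -10171582802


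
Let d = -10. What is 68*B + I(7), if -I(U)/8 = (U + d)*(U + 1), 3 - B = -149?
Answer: 10528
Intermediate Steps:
B = 152 (B = 3 - 1*(-149) = 3 + 149 = 152)
I(U) = -8*(1 + U)*(-10 + U) (I(U) = -8*(U - 10)*(U + 1) = -8*(-10 + U)*(1 + U) = -8*(1 + U)*(-10 + U))
68*B + I(7) = 68*152 + (80 - 8*7² + 72*7) = 10336 + (80 - 8*49 + 504) = 10336 + (80 - 392 + 504) = 10336 + 192 = 10528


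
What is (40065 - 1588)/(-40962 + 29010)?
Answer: -38477/11952 ≈ -3.2193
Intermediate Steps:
(40065 - 1588)/(-40962 + 29010) = 38477/(-11952) = 38477*(-1/11952) = -38477/11952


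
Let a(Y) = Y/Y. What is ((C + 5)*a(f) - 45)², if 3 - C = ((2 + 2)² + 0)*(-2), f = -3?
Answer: 25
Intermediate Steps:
a(Y) = 1
C = 35 (C = 3 - ((2 + 2)² + 0)*(-2) = 3 - (4² + 0)*(-2) = 3 - (16 + 0)*(-2) = 3 - 16*(-2) = 3 - 1*(-32) = 3 + 32 = 35)
((C + 5)*a(f) - 45)² = ((35 + 5)*1 - 45)² = (40*1 - 45)² = (40 - 45)² = (-5)² = 25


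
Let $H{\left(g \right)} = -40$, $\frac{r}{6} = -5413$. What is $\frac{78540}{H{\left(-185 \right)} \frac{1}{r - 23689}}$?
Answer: $\frac{220567809}{2} \approx 1.1028 \cdot 10^{8}$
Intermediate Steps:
$r = -32478$ ($r = 6 \left(-5413\right) = -32478$)
$\frac{78540}{H{\left(-185 \right)} \frac{1}{r - 23689}} = \frac{78540}{\left(-40\right) \frac{1}{-32478 - 23689}} = \frac{78540}{\left(-40\right) \frac{1}{-56167}} = \frac{78540}{\left(-40\right) \left(- \frac{1}{56167}\right)} = \frac{78540}{\frac{40}{56167}} = 78540 \cdot \frac{56167}{40} = \frac{220567809}{2}$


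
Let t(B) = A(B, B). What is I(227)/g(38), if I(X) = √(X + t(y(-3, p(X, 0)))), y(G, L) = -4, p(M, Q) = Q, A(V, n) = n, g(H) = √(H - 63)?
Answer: -I*√223/5 ≈ -2.9866*I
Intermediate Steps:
g(H) = √(-63 + H)
t(B) = B
I(X) = √(-4 + X) (I(X) = √(X - 4) = √(-4 + X))
I(227)/g(38) = √(-4 + 227)/(√(-63 + 38)) = √223/(√(-25)) = √223/((5*I)) = √223*(-I/5) = -I*√223/5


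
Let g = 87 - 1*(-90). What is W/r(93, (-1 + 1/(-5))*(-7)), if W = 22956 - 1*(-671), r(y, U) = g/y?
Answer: 732437/59 ≈ 12414.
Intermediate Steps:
g = 177 (g = 87 + 90 = 177)
r(y, U) = 177/y
W = 23627 (W = 22956 + 671 = 23627)
W/r(93, (-1 + 1/(-5))*(-7)) = 23627/((177/93)) = 23627/((177*(1/93))) = 23627/(59/31) = 23627*(31/59) = 732437/59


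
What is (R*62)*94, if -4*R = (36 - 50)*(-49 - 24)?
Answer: -1489054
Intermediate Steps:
R = -511/2 (R = -(36 - 50)*(-49 - 24)/4 = -(-7)*(-73)/2 = -¼*1022 = -511/2 ≈ -255.50)
(R*62)*94 = -511/2*62*94 = -15841*94 = -1489054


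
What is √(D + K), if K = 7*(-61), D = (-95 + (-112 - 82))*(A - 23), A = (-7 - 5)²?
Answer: 2*I*√8849 ≈ 188.14*I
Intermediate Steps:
A = 144 (A = (-12)² = 144)
D = -34969 (D = (-95 + (-112 - 82))*(144 - 23) = (-95 - 194)*121 = -289*121 = -34969)
K = -427
√(D + K) = √(-34969 - 427) = √(-35396) = 2*I*√8849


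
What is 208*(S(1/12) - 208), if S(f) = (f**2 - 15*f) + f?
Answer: -391547/9 ≈ -43505.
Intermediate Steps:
S(f) = f**2 - 14*f
208*(S(1/12) - 208) = 208*((-14 + 1/12)/12 - 208) = 208*((1/12)*(-167/12) - 208) = 208*(-167/144 - 208) = 208*(-30119/144) = -391547/9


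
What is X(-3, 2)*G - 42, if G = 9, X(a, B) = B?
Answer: -24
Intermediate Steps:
X(-3, 2)*G - 42 = 2*9 - 42 = 18 - 42 = -24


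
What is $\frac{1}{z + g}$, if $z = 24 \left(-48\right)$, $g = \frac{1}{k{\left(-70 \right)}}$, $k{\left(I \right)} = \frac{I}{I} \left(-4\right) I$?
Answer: $- \frac{280}{322559} \approx -0.00086806$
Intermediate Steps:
$k{\left(I \right)} = - 4 I$ ($k{\left(I \right)} = 1 \left(-4\right) I = - 4 I$)
$g = \frac{1}{280}$ ($g = \frac{1}{\left(-4\right) \left(-70\right)} = \frac{1}{280} \approx 0.0035714$)
$z = -1152$
$\frac{1}{z + g} = \frac{1}{-1152 + \frac{1}{280}} = \frac{1}{- \frac{322559}{280}} = - \frac{280}{322559}$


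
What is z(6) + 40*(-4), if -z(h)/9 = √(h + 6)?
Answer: -160 - 18*√3 ≈ -191.18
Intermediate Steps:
z(h) = -9*√(6 + h) (z(h) = -9*√(h + 6) = -9*√(6 + h))
z(6) + 40*(-4) = -9*√(6 + 6) + 40*(-4) = -18*√3 - 160 = -160 - 18*√3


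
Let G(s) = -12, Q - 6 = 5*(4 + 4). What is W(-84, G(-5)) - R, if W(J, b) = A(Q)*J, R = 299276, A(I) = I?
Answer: -303140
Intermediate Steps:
Q = 46 (Q = 6 + 5*(4 + 4) = 6 + 5*8 = 6 + 40 = 46)
W(J, b) = 46*J
W(-84, G(-5)) - R = 46*(-84) - 1*299276 = -3864 - 299276 = -303140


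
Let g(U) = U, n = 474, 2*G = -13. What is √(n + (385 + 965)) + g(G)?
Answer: -13/2 + 4*√114 ≈ 36.208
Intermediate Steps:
G = -13/2 (G = (½)*(-13) = -13/2 ≈ -6.5000)
√(n + (385 + 965)) + g(G) = √(474 + (385 + 965)) - 13/2 = √(474 + 1350) - 13/2 = √1824 - 13/2 = 4*√114 - 13/2 = -13/2 + 4*√114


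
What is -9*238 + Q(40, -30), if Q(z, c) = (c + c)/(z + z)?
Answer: -8571/4 ≈ -2142.8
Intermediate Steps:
Q(z, c) = c/z (Q(z, c) = (2*c)/((2*z)) = (2*c)*(1/(2*z)) = c/z)
-9*238 + Q(40, -30) = -9*238 - 30/40 = -2142 - 30*1/40 = -2142 - ¾ = -8571/4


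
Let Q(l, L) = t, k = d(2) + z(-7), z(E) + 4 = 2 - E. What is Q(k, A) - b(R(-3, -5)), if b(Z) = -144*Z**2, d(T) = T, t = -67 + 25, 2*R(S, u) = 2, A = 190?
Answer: 102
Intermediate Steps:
R(S, u) = 1 (R(S, u) = (1/2)*2 = 1)
t = -42
z(E) = -2 - E (z(E) = -4 + (2 - E) = -2 - E)
k = 7 (k = 2 + (-2 - 1*(-7)) = 2 + (-2 + 7) = 2 + 5 = 7)
Q(l, L) = -42
Q(k, A) - b(R(-3, -5)) = -42 - (-144)*1**2 = -42 - (-144) = -42 - 1*(-144) = -42 + 144 = 102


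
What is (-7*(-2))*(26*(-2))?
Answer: -728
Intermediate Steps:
(-7*(-2))*(26*(-2)) = 14*(-52) = -728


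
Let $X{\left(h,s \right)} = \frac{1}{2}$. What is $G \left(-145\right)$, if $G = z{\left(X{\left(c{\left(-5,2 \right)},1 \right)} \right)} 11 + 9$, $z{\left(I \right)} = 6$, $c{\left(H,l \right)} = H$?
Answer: $-10875$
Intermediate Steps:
$X{\left(h,s \right)} = \frac{1}{2}$
$G = 75$ ($G = 6 \cdot 11 + 9 = 66 + 9 = 75$)
$G \left(-145\right) = 75 \left(-145\right) = -10875$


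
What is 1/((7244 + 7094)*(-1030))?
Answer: -1/14768140 ≈ -6.7713e-8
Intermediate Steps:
1/((7244 + 7094)*(-1030)) = -1/1030/14338 = (1/14338)*(-1/1030) = -1/14768140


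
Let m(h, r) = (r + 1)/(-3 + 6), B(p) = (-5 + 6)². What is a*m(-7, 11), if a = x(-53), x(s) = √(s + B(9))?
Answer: 8*I*√13 ≈ 28.844*I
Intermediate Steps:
B(p) = 1 (B(p) = 1² = 1)
m(h, r) = ⅓ + r/3 (m(h, r) = (1 + r)/3 = (1 + r)*(⅓) = ⅓ + r/3)
x(s) = √(1 + s) (x(s) = √(s + 1) = √(1 + s))
a = 2*I*√13 (a = √(1 - 53) = √(-52) = 2*I*√13 ≈ 7.2111*I)
a*m(-7, 11) = (2*I*√13)*(⅓ + (⅓)*11) = (2*I*√13)*(⅓ + 11/3) = (2*I*√13)*4 = 8*I*√13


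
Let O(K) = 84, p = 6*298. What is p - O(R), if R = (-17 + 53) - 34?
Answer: 1704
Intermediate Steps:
R = 2 (R = 36 - 34 = 2)
p = 1788
p - O(R) = 1788 - 1*84 = 1788 - 84 = 1704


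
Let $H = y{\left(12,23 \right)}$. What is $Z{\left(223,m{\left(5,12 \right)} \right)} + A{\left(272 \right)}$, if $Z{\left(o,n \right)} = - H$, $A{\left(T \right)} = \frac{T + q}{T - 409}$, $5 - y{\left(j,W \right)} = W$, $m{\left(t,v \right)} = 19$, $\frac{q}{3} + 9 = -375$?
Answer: $\frac{3346}{137} \approx 24.423$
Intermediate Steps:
$q = -1152$ ($q = -27 + 3 \left(-375\right) = -27 - 1125 = -1152$)
$y{\left(j,W \right)} = 5 - W$
$A{\left(T \right)} = \frac{-1152 + T}{-409 + T}$ ($A{\left(T \right)} = \frac{T - 1152}{T - 409} = \frac{-1152 + T}{-409 + T}$)
$H = -18$ ($H = 5 - 23 = -18$)
$Z{\left(o,n \right)} = 18$ ($Z{\left(o,n \right)} = \left(-1\right) \left(-18\right) = 18$)
$Z{\left(223,m{\left(5,12 \right)} \right)} + A{\left(272 \right)} = 18 + \frac{-1152 + 272}{-409 + 272} = 18 + \frac{1}{-137} \left(-880\right) = 18 - - \frac{880}{137} = 18 + \frac{880}{137} = \frac{3346}{137}$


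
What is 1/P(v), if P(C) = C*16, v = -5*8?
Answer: -1/640 ≈ -0.0015625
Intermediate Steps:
v = -40
P(C) = 16*C
1/P(v) = 1/(16*(-40)) = 1/(-640) = -1/640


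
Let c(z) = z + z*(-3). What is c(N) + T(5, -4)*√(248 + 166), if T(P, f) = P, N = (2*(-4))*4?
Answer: 64 + 15*√46 ≈ 165.73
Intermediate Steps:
N = -32 (N = -8*4 = -32)
c(z) = -2*z (c(z) = z - 3*z = -2*z)
c(N) + T(5, -4)*√(248 + 166) = -2*(-32) + 5*√(248 + 166) = 64 + 5*√414 = 64 + 5*(3*√46) = 64 + 15*√46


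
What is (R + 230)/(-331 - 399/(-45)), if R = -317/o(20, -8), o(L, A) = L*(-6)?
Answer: -27917/38656 ≈ -0.72219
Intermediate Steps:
o(L, A) = -6*L
R = 317/120 (R = -317/((-6*20)) = -317/(-120) = -317*(-1/120) = 317/120 ≈ 2.6417)
(R + 230)/(-331 - 399/(-45)) = (317/120 + 230)/(-331 - 399/(-45)) = 27917/(120*(-331 - 399*(-1/45))) = 27917/(120*(-331 + 133/15)) = 27917/(120*(-4832/15)) = (27917/120)*(-15/4832) = -27917/38656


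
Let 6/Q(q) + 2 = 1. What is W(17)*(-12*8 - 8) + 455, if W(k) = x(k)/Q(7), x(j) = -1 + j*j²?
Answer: 256789/3 ≈ 85596.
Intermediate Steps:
Q(q) = -6 (Q(q) = 6/(-2 + 1) = 6/(-1) = 6*(-1) = -6)
x(j) = -1 + j³
W(k) = ⅙ - k³/6 (W(k) = (-1 + k³)/(-6) = (-1 + k³)*(-⅙) = ⅙ - k³/6)
W(17)*(-12*8 - 8) + 455 = (⅙ - ⅙*17³)*(-12*8 - 8) + 455 = (⅙ - ⅙*4913)*(-96 - 8) + 455 = (⅙ - 4913/6)*(-104) + 455 = -2456/3*(-104) + 455 = 255424/3 + 455 = 256789/3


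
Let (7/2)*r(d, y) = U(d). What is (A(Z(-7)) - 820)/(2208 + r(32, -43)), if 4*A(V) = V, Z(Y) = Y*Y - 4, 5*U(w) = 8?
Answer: -113225/309184 ≈ -0.36621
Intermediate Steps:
U(w) = 8/5 (U(w) = (1/5)*8 = 8/5)
Z(Y) = -4 + Y**2 (Z(Y) = Y**2 - 4 = -4 + Y**2)
r(d, y) = 16/35 (r(d, y) = (2/7)*(8/5) = 16/35)
A(V) = V/4
(A(Z(-7)) - 820)/(2208 + r(32, -43)) = ((-4 + (-7)**2)/4 - 820)/(2208 + 16/35) = ((-4 + 49)/4 - 820)/(77296/35) = ((1/4)*45 - 820)*(35/77296) = (45/4 - 820)*(35/77296) = -3235/4*35/77296 = -113225/309184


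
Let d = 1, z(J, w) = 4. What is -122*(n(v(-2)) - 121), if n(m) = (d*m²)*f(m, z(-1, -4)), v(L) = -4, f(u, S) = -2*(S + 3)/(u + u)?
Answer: 11346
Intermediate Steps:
f(u, S) = -(3 + S)/u (f(u, S) = -2*(3 + S)/(2*u) = -(3 + S)/u)
n(m) = -7*m (n(m) = (1*m²)*((-3 - 1*4)/m) = m²*((-3 - 4)/m) = m²*(-7/m) = -7*m)
-122*(n(v(-2)) - 121) = -122*(-7*(-4) - 121) = -122*(28 - 121) = -122*(-93) = 11346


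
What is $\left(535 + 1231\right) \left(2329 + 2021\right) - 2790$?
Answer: $7679310$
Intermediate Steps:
$\left(535 + 1231\right) \left(2329 + 2021\right) - 2790 = 1766 \cdot 4350 - 2790 = 7682100 - 2790 = 7679310$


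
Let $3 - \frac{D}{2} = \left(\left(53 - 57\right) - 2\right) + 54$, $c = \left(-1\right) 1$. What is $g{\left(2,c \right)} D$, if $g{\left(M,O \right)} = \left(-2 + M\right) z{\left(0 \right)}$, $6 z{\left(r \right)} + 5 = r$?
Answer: $0$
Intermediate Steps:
$z{\left(r \right)} = - \frac{5}{6} + \frac{r}{6}$
$c = -1$
$g{\left(M,O \right)} = \frac{5}{3} - \frac{5 M}{6}$ ($g{\left(M,O \right)} = \left(-2 + M\right) \left(- \frac{5}{6} + \frac{1}{6} \cdot 0\right) = \left(-2 + M\right) \left(- \frac{5}{6} + 0\right) = \left(-2 + M\right) \left(- \frac{5}{6}\right) = \frac{5}{3} - \frac{5 M}{6}$)
$D = -90$ ($D = 6 - 2 \left(\left(\left(53 - 57\right) - 2\right) + 54\right) = 6 - 2 \left(\left(-4 - 2\right) + 54\right) = 6 - 2 \left(-6 + 54\right) = 6 - 96 = -90$)
$g{\left(2,c \right)} D = \left(\frac{5}{3} - \frac{5}{3}\right) \left(-90\right) = 0 \left(-90\right) = 0$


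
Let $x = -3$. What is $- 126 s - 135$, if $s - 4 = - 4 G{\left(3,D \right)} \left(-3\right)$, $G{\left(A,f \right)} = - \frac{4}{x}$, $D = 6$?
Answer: $-2655$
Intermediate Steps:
$G{\left(A,f \right)} = \frac{4}{3}$ ($G{\left(A,f \right)} = - \frac{4}{-3} = \left(-4\right) \left(- \frac{1}{3}\right) = \frac{4}{3}$)
$s = 20$ ($s = 4 + \left(-4\right) \frac{4}{3} \left(-3\right) = 4 - -16 = 4 + 16 = 20$)
$- 126 s - 135 = \left(-126\right) 20 - 135 = -2520 - 135 = -2655$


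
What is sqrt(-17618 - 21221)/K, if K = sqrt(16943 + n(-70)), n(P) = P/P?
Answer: I*sqrt(41130501)/4236 ≈ 1.514*I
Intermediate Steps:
n(P) = 1
K = 4*sqrt(1059) (K = sqrt(16943 + 1) = sqrt(16944) = 4*sqrt(1059) ≈ 130.17)
sqrt(-17618 - 21221)/K = sqrt(-17618 - 21221)/((4*sqrt(1059))) = sqrt(-38839)*(sqrt(1059)/4236) = (I*sqrt(38839))*(sqrt(1059)/4236) = I*sqrt(41130501)/4236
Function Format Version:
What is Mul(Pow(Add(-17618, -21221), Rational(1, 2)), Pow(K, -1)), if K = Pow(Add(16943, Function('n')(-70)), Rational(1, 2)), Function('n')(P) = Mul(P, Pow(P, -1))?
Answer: Mul(Rational(1, 4236), I, Pow(41130501, Rational(1, 2))) ≈ Mul(1.5140, I)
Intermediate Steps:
Function('n')(P) = 1
K = Mul(4, Pow(1059, Rational(1, 2))) (K = Pow(Add(16943, 1), Rational(1, 2)) = Pow(16944, Rational(1, 2)) = Mul(4, Pow(1059, Rational(1, 2))) ≈ 130.17)
Mul(Pow(Add(-17618, -21221), Rational(1, 2)), Pow(K, -1)) = Mul(Pow(Add(-17618, -21221), Rational(1, 2)), Pow(Mul(4, Pow(1059, Rational(1, 2))), -1)) = Mul(Pow(-38839, Rational(1, 2)), Mul(Rational(1, 4236), Pow(1059, Rational(1, 2)))) = Mul(Mul(I, Pow(38839, Rational(1, 2))), Mul(Rational(1, 4236), Pow(1059, Rational(1, 2)))) = Mul(Rational(1, 4236), I, Pow(41130501, Rational(1, 2)))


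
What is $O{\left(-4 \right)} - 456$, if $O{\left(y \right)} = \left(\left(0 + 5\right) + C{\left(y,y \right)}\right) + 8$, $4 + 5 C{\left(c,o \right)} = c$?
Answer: $- \frac{2223}{5} \approx -444.6$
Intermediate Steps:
$C{\left(c,o \right)} = - \frac{4}{5} + \frac{c}{5}$
$O{\left(y \right)} = \frac{61}{5} + \frac{y}{5}$ ($O{\left(y \right)} = \left(\left(0 + 5\right) + \left(- \frac{4}{5} + \frac{y}{5}\right)\right) + 8 = \left(5 + \left(- \frac{4}{5} + \frac{y}{5}\right)\right) + 8 = \left(\frac{21}{5} + \frac{y}{5}\right) + 8 = \frac{61}{5} + \frac{y}{5}$)
$O{\left(-4 \right)} - 456 = \left(\frac{61}{5} + \frac{1}{5} \left(-4\right)\right) - 456 = \left(\frac{61}{5} - \frac{4}{5}\right) - 456 = \frac{57}{5} - 456 = - \frac{2223}{5}$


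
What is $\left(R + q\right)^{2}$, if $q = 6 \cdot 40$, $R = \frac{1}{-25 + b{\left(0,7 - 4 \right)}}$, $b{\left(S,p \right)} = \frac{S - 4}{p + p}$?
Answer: $\frac{341399529}{5929} \approx 57581.0$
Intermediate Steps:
$b{\left(S,p \right)} = \frac{-4 + S}{2 p}$
$R = - \frac{3}{77}$ ($R = \frac{1}{-25 + \frac{-4 + 0}{2 \left(7 - 4\right)}} = \frac{1}{-25 + \frac{1}{2} \cdot \frac{1}{3} \left(-4\right)} = \frac{1}{-25 - \frac{2}{3}} = \frac{1}{- \frac{77}{3}} = - \frac{3}{77} \approx -0.038961$)
$q = 240$
$\left(R + q\right)^{2} = \left(- \frac{3}{77} + 240\right)^{2} = \left(\frac{18477}{77}\right)^{2} = \frac{341399529}{5929}$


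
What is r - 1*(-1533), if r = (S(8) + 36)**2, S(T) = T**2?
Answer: 11533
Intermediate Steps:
r = 10000 (r = (8**2 + 36)**2 = (64 + 36)**2 = 100**2 = 10000)
r - 1*(-1533) = 10000 - 1*(-1533) = 10000 + 1533 = 11533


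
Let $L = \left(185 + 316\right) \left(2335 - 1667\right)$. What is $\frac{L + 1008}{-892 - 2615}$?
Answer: $- \frac{111892}{1169} \approx -95.716$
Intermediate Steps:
$L = 334668$ ($L = 501 \cdot 668 = 334668$)
$\frac{L + 1008}{-892 - 2615} = \frac{334668 + 1008}{-892 - 2615} = \frac{335676}{-3507} = 335676 \left(- \frac{1}{3507}\right) = - \frac{111892}{1169}$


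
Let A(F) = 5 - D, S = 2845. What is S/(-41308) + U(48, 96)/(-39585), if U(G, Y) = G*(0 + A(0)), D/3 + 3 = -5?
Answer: -1955403/18795140 ≈ -0.10404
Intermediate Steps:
D = -24 (D = -9 + 3*(-5) = -9 - 15 = -24)
A(F) = 29 (A(F) = 5 - 1*(-24) = 5 + 24 = 29)
U(G, Y) = 29*G (U(G, Y) = G*(0 + 29) = G*29 = 29*G)
S/(-41308) + U(48, 96)/(-39585) = 2845/(-41308) + (29*48)/(-39585) = 2845*(-1/41308) + 1392*(-1/39585) = -2845/41308 - 16/455 = -1955403/18795140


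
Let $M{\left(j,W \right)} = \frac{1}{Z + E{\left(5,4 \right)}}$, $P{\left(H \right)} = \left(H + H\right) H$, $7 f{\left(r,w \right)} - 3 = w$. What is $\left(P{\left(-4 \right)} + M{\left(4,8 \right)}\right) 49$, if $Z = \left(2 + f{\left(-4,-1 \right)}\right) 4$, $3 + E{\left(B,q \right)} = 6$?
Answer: $\frac{133623}{85} \approx 1572.0$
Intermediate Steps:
$f{\left(r,w \right)} = \frac{3}{7} + \frac{w}{7}$
$E{\left(B,q \right)} = 3$ ($E{\left(B,q \right)} = -3 + 6 = 3$)
$Z = \frac{64}{7}$ ($Z = \left(2 + \left(\frac{3}{7} + \frac{1}{7} \left(-1\right)\right)\right) 4 = \left(2 + \left(\frac{3}{7} - \frac{1}{7}\right)\right) 4 = \left(2 + \frac{2}{7}\right) 4 = \frac{16}{7} \cdot 4 = \frac{64}{7} \approx 9.1429$)
$P{\left(H \right)} = 2 H^{2}$ ($P{\left(H \right)} = 2 H H = 2 H^{2}$)
$M{\left(j,W \right)} = \frac{7}{85}$ ($M{\left(j,W \right)} = \frac{1}{\frac{64}{7} + 3} = \frac{1}{\frac{85}{7}} = \frac{7}{85}$)
$\left(P{\left(-4 \right)} + M{\left(4,8 \right)}\right) 49 = \left(2 \left(-4\right)^{2} + \frac{7}{85}\right) 49 = \left(2 \cdot 16 + \frac{7}{85}\right) 49 = \left(32 + \frac{7}{85}\right) 49 = \frac{2727}{85} \cdot 49 = \frac{133623}{85}$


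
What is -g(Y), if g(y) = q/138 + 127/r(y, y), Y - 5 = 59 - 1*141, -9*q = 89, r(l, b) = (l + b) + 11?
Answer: 170461/177606 ≈ 0.95977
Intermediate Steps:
r(l, b) = 11 + b + l (r(l, b) = (b + l) + 11 = 11 + b + l)
q = -89/9 (q = -1/9*89 = -89/9 ≈ -9.8889)
Y = -77 (Y = 5 + (59 - 1*141) = 5 + (59 - 141) = 5 - 82 = -77)
g(y) = -89/1242 + 127/(11 + 2*y) (g(y) = -89/9/138 + 127/(11 + y + y) = -89/9*1/138 + 127/(11 + 2*y) = -89/1242 + 127/(11 + 2*y))
-g(Y) = -(156755 - 178*(-77))/(1242*(11 + 2*(-77))) = -(156755 + 13706)/(1242*(11 - 154)) = -170461/(1242*(-143)) = -(-1)*170461/(1242*143) = -1*(-170461/177606) = 170461/177606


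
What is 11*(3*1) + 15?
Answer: 48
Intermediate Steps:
11*(3*1) + 15 = 11*3 + 15 = 33 + 15 = 48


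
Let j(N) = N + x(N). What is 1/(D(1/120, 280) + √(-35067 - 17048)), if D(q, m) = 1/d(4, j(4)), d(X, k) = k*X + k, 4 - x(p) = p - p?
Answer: 40/83384001 - 1600*I*√52115/83384001 ≈ 4.7971e-7 - 0.0043804*I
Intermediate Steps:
x(p) = 4 (x(p) = 4 - (p - p) = 4 - 1*0 = 4 + 0 = 4)
j(N) = 4 + N (j(N) = N + 4 = 4 + N)
d(X, k) = k + X*k (d(X, k) = X*k + k = k + X*k)
D(q, m) = 1/40 (D(q, m) = 1/((4 + 4)*(1 + 4)) = 1/(8*5) = 1/40)
1/(D(1/120, 280) + √(-35067 - 17048)) = 1/(1/40 + √(-35067 - 17048)) = 1/(1/40 + √(-52115)) = 1/(1/40 + I*√52115)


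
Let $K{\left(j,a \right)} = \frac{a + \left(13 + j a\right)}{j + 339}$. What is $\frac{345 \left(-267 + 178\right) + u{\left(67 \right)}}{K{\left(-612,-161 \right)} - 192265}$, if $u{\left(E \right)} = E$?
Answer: $\frac{643398}{4045133} \approx 0.15905$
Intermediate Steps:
$K{\left(j,a \right)} = \frac{13 + a + a j}{339 + j}$ ($K{\left(j,a \right)} = \frac{a + \left(13 + a j\right)}{339 + j} = \frac{13 + a + a j}{339 + j}$)
$\frac{345 \left(-267 + 178\right) + u{\left(67 \right)}}{K{\left(-612,-161 \right)} - 192265} = \frac{345 \left(-267 + 178\right) + 67}{\frac{13 - 161 - -98532}{339 - 612} - 192265} = \frac{345 \left(-89\right) + 67}{\frac{13 - 161 + 98532}{-273} - 192265} = \frac{-30705 + 67}{\left(- \frac{1}{273}\right) 98384 - 192265} = - \frac{30638}{- \frac{7568}{21} - 192265} = - \frac{30638}{- \frac{4045133}{21}} = \left(-30638\right) \left(- \frac{21}{4045133}\right) = \frac{643398}{4045133}$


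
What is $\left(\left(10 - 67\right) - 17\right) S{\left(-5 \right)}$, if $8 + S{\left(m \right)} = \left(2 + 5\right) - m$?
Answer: $-296$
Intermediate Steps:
$S{\left(m \right)} = -1 - m$ ($S{\left(m \right)} = -8 - \left(-7 + m\right) = -1 - m$)
$\left(\left(10 - 67\right) - 17\right) S{\left(-5 \right)} = \left(\left(10 - 67\right) - 17\right) \left(-1 - -5\right) = \left(-57 - 17\right) \left(-1 + 5\right) = \left(-74\right) 4 = -296$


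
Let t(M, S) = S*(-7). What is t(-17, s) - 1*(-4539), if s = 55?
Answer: 4154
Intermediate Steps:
t(M, S) = -7*S
t(-17, s) - 1*(-4539) = -7*55 - 1*(-4539) = -385 + 4539 = 4154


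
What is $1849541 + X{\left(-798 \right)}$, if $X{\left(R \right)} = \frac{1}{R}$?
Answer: $\frac{1475933717}{798} \approx 1.8495 \cdot 10^{6}$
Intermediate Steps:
$1849541 + X{\left(-798 \right)} = 1849541 + \frac{1}{-798} = 1849541 - \frac{1}{798} = \frac{1475933717}{798}$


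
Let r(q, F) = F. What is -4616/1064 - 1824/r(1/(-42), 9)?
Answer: -82595/399 ≈ -207.00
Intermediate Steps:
-4616/1064 - 1824/r(1/(-42), 9) = -4616/1064 - 1824/9 = -4616*1/1064 - 1824*⅑ = -577/133 - 608/3 = -82595/399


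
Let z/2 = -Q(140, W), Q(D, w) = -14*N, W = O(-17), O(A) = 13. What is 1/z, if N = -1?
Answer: -1/28 ≈ -0.035714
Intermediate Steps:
W = 13
Q(D, w) = 14 (Q(D, w) = -14*(-1) = 14)
z = -28 (z = 2*(-1*14) = 2*(-14) = -28)
1/z = 1/(-28) = -1/28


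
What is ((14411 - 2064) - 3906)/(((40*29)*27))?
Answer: 8441/31320 ≈ 0.26951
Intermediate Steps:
((14411 - 2064) - 3906)/(((40*29)*27)) = (12347 - 3906)/((1160*27)) = 8441/31320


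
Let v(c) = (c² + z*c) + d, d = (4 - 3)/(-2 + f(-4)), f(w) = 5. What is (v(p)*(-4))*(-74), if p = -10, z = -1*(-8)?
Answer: 18056/3 ≈ 6018.7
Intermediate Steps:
z = 8
d = ⅓ (d = (4 - 3)/(-2 + 5) = 1/3 = 1*(⅓) = ⅓ ≈ 0.33333)
v(c) = ⅓ + c² + 8*c (v(c) = (c² + 8*c) + ⅓ = ⅓ + c² + 8*c)
(v(p)*(-4))*(-74) = ((⅓ + (-10)² + 8*(-10))*(-4))*(-74) = ((⅓ + 100 - 80)*(-4))*(-74) = ((61/3)*(-4))*(-74) = -244/3*(-74) = 18056/3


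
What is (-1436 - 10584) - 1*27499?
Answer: -39519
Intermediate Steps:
(-1436 - 10584) - 1*27499 = -12020 - 27499 = -39519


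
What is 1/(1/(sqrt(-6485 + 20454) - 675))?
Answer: -675 + sqrt(13969) ≈ -556.81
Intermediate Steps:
1/(1/(sqrt(-6485 + 20454) - 675)) = 1/(1/(sqrt(13969) - 675)) = 1/(1/(-675 + sqrt(13969))) = -675 + sqrt(13969)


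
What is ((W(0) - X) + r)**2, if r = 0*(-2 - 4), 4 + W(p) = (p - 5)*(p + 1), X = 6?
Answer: 225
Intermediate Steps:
W(p) = -4 + (1 + p)*(-5 + p) (W(p) = -4 + (p - 5)*(p + 1) = -4 + (-5 + p)*(1 + p) = -4 + (1 + p)*(-5 + p))
r = 0 (r = 0*(-6) = 0)
((W(0) - X) + r)**2 = (((-9 + 0**2 - 4*0) - 1*6) + 0)**2 = (((-9 + 0 + 0) - 6) + 0)**2 = ((-9 - 6) + 0)**2 = (-15 + 0)**2 = (-15)**2 = 225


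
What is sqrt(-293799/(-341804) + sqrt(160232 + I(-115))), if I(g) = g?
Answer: sqrt(25105418349 + 29207493604*sqrt(160117))/170902 ≈ 20.025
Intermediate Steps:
sqrt(-293799/(-341804) + sqrt(160232 + I(-115))) = sqrt(-293799/(-341804) + sqrt(160232 - 115)) = sqrt(-293799*(-1/341804) + sqrt(160117)) = sqrt(293799/341804 + sqrt(160117))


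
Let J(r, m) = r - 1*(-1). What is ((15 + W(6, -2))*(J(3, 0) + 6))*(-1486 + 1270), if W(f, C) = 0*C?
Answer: -32400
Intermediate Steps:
W(f, C) = 0
J(r, m) = 1 + r (J(r, m) = r + 1 = 1 + r)
((15 + W(6, -2))*(J(3, 0) + 6))*(-1486 + 1270) = ((15 + 0)*((1 + 3) + 6))*(-1486 + 1270) = (15*(4 + 6))*(-216) = (15*10)*(-216) = 150*(-216) = -32400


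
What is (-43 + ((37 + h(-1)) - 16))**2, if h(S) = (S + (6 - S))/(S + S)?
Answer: 625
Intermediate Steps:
h(S) = 3/S (h(S) = 6/((2*S)) = 6*(1/(2*S)) = 3/S)
(-43 + ((37 + h(-1)) - 16))**2 = (-43 + ((37 + 3/(-1)) - 16))**2 = (-43 + ((37 + 3*(-1)) - 16))**2 = (-43 + ((37 - 3) - 16))**2 = (-43 + (34 - 16))**2 = (-43 + 18)**2 = (-25)**2 = 625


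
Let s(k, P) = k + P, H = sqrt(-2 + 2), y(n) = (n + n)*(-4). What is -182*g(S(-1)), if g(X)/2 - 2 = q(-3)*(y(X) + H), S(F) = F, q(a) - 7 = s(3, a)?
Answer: -21112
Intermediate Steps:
y(n) = -8*n (y(n) = (2*n)*(-4) = -8*n)
H = 0 (H = sqrt(0) = 0)
s(k, P) = P + k
q(a) = 10 + a (q(a) = 7 + (a + 3) = 7 + (3 + a) = 10 + a)
g(X) = 4 - 112*X (g(X) = 4 + 2*((10 - 3)*(-8*X + 0)) = 4 + 2*(7*(-8*X)) = 4 + 2*(-56*X) = 4 - 112*X)
-182*g(S(-1)) = -182*(4 - 112*(-1)) = -182*(4 + 112) = -182*116 = -21112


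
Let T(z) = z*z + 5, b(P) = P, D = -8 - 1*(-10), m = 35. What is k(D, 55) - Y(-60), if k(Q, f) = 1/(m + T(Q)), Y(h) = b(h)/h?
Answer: -43/44 ≈ -0.97727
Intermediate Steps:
D = 2 (D = -8 + 10 = 2)
T(z) = 5 + z² (T(z) = z² + 5 = 5 + z²)
Y(h) = 1 (Y(h) = h/h = 1)
k(Q, f) = 1/(40 + Q²) (k(Q, f) = 1/(35 + (5 + Q²)) = 1/(40 + Q²))
k(D, 55) - Y(-60) = 1/(40 + 2²) - 1*1 = 1/(40 + 4) - 1 = 1/44 - 1 = -43/44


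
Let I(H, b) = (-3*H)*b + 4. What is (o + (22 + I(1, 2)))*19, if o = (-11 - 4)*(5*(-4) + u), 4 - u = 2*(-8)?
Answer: 380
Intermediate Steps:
I(H, b) = 4 - 3*H*b (I(H, b) = -3*H*b + 4 = 4 - 3*H*b)
u = 20 (u = 4 - 2*(-8) = 4 - 1*(-16) = 4 + 16 = 20)
o = 0 (o = (-11 - 4)*(5*(-4) + 20) = -15*(-20 + 20) = -15*0 = 0)
(o + (22 + I(1, 2)))*19 = (0 + (22 + (4 - 3*1*2)))*19 = (0 + (22 + (4 - 6)))*19 = (0 + (22 - 2))*19 = (0 + 20)*19 = 20*19 = 380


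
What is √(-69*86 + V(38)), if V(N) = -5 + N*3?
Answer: 5*I*√233 ≈ 76.322*I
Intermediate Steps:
V(N) = -5 + 3*N
√(-69*86 + V(38)) = √(-69*86 + (-5 + 3*38)) = √(-5934 + (-5 + 114)) = √(-5934 + 109) = √(-5825) = 5*I*√233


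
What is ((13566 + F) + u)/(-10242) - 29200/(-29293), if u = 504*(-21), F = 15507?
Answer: -80843959/100006302 ≈ -0.80839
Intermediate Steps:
u = -10584
((13566 + F) + u)/(-10242) - 29200/(-29293) = ((13566 + 15507) - 10584)/(-10242) - 29200/(-29293) = (29073 - 10584)*(-1/10242) - 29200*(-1/29293) = 18489*(-1/10242) + 29200/29293 = -6163/3414 + 29200/29293 = -80843959/100006302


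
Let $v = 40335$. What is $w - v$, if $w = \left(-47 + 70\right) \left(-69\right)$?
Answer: $-41922$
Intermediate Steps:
$w = -1587$ ($w = 23 \left(-69\right) = -1587$)
$w - v = -1587 - 40335 = -41922$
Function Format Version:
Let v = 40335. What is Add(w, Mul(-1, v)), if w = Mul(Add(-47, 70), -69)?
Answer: -41922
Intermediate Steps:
w = -1587 (w = Mul(23, -69) = -1587)
Add(w, Mul(-1, v)) = Add(-1587, Mul(-1, 40335)) = Add(-1587, -40335) = -41922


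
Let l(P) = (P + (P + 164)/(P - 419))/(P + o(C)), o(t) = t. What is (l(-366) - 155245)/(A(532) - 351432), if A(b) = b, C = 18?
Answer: 5301192749/11982357750 ≈ 0.44242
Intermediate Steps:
l(P) = (P + (164 + P)/(-419 + P))/(18 + P) (l(P) = (P + (P + 164)/(P - 419))/(P + 18) = (P + (164 + P)/(-419 + P))/(18 + P))
(l(-366) - 155245)/(A(532) - 351432) = ((164 + (-366)² - 418*(-366))/(-7542 + (-366)² - 401*(-366)) - 155245)/(532 - 351432) = ((164 + 133956 + 152988)/(-7542 + 133956 + 146766) - 155245)/(-350900) = (287108/273180 - 155245)*(-1/350900) = ((1/273180)*287108 - 155245)*(-1/350900) = (71777/68295 - 155245)*(-1/350900) = -10602385498/68295*(-1/350900) = 5301192749/11982357750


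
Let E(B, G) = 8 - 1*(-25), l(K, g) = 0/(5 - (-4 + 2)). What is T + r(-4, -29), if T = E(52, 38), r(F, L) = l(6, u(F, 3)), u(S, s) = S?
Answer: 33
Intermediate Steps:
l(K, g) = 0 (l(K, g) = 0/(5 - 1*(-2)) = 0/(5 + 2) = 0/7 = 0*(⅐) = 0)
E(B, G) = 33 (E(B, G) = 8 + 25 = 33)
r(F, L) = 0
T = 33
T + r(-4, -29) = 33 + 0 = 33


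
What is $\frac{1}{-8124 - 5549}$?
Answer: $- \frac{1}{13673} \approx -7.3137 \cdot 10^{-5}$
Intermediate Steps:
$\frac{1}{-8124 - 5549} = \frac{1}{-13673} = - \frac{1}{13673}$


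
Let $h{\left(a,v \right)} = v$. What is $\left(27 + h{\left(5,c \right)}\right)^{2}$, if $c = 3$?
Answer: $900$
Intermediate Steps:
$\left(27 + h{\left(5,c \right)}\right)^{2} = \left(27 + 3\right)^{2} = 30^{2} = 900$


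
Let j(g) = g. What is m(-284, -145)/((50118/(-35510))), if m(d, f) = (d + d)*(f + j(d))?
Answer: -1442132120/8353 ≈ -1.7265e+5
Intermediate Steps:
m(d, f) = 2*d*(d + f) (m(d, f) = (d + d)*(f + d) = (2*d)*(d + f) = 2*d*(d + f))
m(-284, -145)/((50118/(-35510))) = (2*(-284)*(-284 - 145))/((50118/(-35510))) = (2*(-284)*(-429))/((50118*(-1/35510))) = 243672/(-25059/17755) = 243672*(-17755/25059) = -1442132120/8353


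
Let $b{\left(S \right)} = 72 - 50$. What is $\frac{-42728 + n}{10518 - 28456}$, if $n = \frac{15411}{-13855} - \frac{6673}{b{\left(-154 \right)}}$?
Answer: $\frac{13116715137}{5467681780} \approx 2.399$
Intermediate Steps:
$b{\left(S \right)} = 22$ ($b{\left(S \right)} = 72 - 50 = 22$)
$n = - \frac{92793457}{304810}$ ($n = \frac{15411}{-13855} - \frac{6673}{22} = 15411 \left(- \frac{1}{13855}\right) - \frac{6673}{22} = - \frac{15411}{13855} - \frac{6673}{22} = - \frac{92793457}{304810} \approx -304.43$)
$\frac{-42728 + n}{10518 - 28456} = \frac{-42728 - \frac{92793457}{304810}}{10518 - 28456} = - \frac{13116715137}{304810 \left(-17938\right)} = \left(- \frac{13116715137}{304810}\right) \left(- \frac{1}{17938}\right) = \frac{13116715137}{5467681780}$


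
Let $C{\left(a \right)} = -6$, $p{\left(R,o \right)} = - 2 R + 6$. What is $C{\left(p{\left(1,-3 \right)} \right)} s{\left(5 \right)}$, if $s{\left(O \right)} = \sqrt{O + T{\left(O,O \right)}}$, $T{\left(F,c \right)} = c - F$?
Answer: $- 6 \sqrt{5} \approx -13.416$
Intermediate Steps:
$p{\left(R,o \right)} = 6 - 2 R$
$s{\left(O \right)} = \sqrt{O}$ ($s{\left(O \right)} = \sqrt{O + \left(O - O\right)} = \sqrt{O + 0} = \sqrt{O}$)
$C{\left(p{\left(1,-3 \right)} \right)} s{\left(5 \right)} = - 6 \sqrt{5}$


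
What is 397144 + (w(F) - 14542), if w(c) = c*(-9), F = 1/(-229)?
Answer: 87615867/229 ≈ 3.8260e+5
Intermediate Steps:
F = -1/229 ≈ -0.0043668
w(c) = -9*c
397144 + (w(F) - 14542) = 397144 + (-9*(-1/229) - 14542) = 397144 + (9/229 - 14542) = 397144 - 3330109/229 = 87615867/229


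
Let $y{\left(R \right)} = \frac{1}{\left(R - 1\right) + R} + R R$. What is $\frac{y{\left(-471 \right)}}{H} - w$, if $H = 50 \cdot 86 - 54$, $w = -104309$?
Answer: $\frac{208930068632}{2001989} \approx 1.0436 \cdot 10^{5}$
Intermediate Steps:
$H = 4246$ ($H = 4300 - 54 = 4246$)
$y{\left(R \right)} = R^{2} + \frac{1}{-1 + 2 R}$ ($y{\left(R \right)} = \frac{1}{\left(R - 1\right) + R} + R^{2} = \frac{1}{\left(-1 + R\right) + R} + R^{2} = \frac{1}{-1 + 2 R} + R^{2} = R^{2} + \frac{1}{-1 + 2 R}$)
$\frac{y{\left(-471 \right)}}{H} - w = \frac{\frac{1}{-1 + 2 \left(-471\right)} \left(1 - \left(-471\right)^{2} + 2 \left(-471\right)^{3}\right)}{4246} - -104309 = \frac{1 - 221841 + 2 \left(-104487111\right)}{-1 - 942} \cdot \frac{1}{4246} + 104309 = \frac{1 - 221841 - 208974222}{-943} \cdot \frac{1}{4246} + 104309 = \left(- \frac{1}{943}\right) \left(-209196062\right) \frac{1}{4246} + 104309 = \frac{209196062}{943} \cdot \frac{1}{4246} + 104309 = \frac{104598031}{2001989} + 104309 = \frac{208930068632}{2001989}$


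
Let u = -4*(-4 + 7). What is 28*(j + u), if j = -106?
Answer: -3304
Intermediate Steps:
u = -12 (u = -4*3 = -12)
28*(j + u) = 28*(-106 - 12) = 28*(-118) = -3304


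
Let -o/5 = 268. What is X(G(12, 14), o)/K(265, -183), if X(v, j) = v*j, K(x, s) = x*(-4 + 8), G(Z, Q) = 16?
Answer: -1072/53 ≈ -20.226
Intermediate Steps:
K(x, s) = 4*x (K(x, s) = x*4 = 4*x)
o = -1340 (o = -5*268 = -1340)
X(v, j) = j*v
X(G(12, 14), o)/K(265, -183) = (-1340*16)/((4*265)) = -21440/1060 = -21440*1/1060 = -1072/53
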